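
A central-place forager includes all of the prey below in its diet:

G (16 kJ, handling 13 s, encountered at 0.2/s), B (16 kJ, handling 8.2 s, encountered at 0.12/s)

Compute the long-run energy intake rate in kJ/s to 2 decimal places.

R = Σλ_iE_i / (1 + Σλ_ih_i)
Numerator: 0.2×16 + 0.12×16 = 5.12
Denominator: 1 + 0.2×13 + 0.12×8.2 = 4.584
R = 5.12/4.584 = 1.117 kJ/s

1.12 kJ/s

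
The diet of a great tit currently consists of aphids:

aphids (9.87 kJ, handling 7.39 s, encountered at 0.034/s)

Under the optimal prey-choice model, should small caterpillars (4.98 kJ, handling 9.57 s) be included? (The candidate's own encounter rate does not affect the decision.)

Current rate: (0.034×9.87)/(1 + 0.034×7.39) = 0.2682 kJ/s.
small caterpillars: E/h = 4.98/9.57 = 0.5204 kJ/s.
0.5204 > 0.2682, so adding small caterpillars raises the average — include it.

Yes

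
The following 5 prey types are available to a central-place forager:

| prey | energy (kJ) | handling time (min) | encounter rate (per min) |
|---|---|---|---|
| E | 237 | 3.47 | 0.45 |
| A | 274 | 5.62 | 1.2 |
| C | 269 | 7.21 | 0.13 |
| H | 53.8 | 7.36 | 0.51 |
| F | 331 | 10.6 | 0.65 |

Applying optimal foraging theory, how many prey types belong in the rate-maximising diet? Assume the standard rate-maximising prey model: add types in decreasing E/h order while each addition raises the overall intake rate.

Rank by E/h (kJ/min): E 68.3, A 48.8, C 37.3, F 31.2, H 7.31. Include each in turn until the next type's E/h falls below the running intake rate.
Rate on top 1: 41.64. A: 48.8 > 41.64 → include.
Rate on top 2: 46.79. C: 37.3 < 46.79 → exclude; stop.
Optimal diet: E, A — 2 of 5 types.

2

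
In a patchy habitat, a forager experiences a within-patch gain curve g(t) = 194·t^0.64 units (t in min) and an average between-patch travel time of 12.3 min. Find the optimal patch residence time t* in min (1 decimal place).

Optimal t* satisfies g'(t*) = g(t*)/(T + t*).
g'(t) = 0.64·194·t^-0.36. Setting 0.64·194·t^-0.36 = 194·t^0.64/(12.3+t) gives 0.64(12.3+t) = t, so 0.36·t = 0.64×12.3.
t* = 0.64×12.3/0.36 = 21.87 min.

21.9 min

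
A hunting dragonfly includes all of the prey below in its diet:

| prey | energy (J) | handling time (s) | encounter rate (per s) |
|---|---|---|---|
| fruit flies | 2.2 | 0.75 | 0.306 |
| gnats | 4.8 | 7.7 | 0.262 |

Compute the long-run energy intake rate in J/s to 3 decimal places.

0.595 J/s

Energy encountered per unit search time: 0.306×2.2 + 0.262×4.8 = 1.931 J/s.
Handling time per unit search time: 0.306×0.75 + 0.262×7.7 = 2.247.
Rate = 1.931/(1 + 2.247) = 0.5947 J/s.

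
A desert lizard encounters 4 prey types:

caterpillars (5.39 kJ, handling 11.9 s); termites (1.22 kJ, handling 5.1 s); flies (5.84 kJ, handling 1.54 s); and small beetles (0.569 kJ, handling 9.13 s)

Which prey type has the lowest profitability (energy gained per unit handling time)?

Profitability E/h (kJ/s): caterpillars = 5.39/11.9 = 0.453, termites = 1.22/5.1 = 0.239, flies = 5.84/1.54 = 3.79, small beetles = 0.569/9.13 = 0.0623.
Ranked: flies > caterpillars > termites > small beetles.

small beetles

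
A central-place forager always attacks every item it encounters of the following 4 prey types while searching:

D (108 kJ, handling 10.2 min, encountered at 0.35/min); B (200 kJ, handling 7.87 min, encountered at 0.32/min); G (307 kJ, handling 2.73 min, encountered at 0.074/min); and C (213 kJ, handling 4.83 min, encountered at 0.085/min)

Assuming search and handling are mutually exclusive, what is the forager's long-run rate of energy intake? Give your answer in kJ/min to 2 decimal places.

R = (0.35×108 + 0.32×200 + 0.074×307 + 0.085×213) / (1 + 0.35×10.2 + 0.32×7.87 + 0.074×2.73 + 0.085×4.83) = 142.6/7.701 = 18.52 kJ/min.

18.52 kJ/min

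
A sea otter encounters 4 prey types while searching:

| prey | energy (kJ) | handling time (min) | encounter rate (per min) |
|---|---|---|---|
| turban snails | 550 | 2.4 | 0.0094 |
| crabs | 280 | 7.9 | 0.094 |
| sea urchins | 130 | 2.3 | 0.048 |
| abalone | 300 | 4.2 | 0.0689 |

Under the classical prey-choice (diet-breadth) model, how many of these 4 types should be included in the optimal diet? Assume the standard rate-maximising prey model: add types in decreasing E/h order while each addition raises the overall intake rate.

4

Profitabilities (E/h, kJ/min): turban snails 229, abalone 71.4, sea urchins 56.5, crabs 35.4. Add prey in this order while the next type's profitability exceeds the intake rate on those already taken.
Rate on top 1: 5.056. abalone: 71.4 > 5.056 → include.
Rate on top 2: 19.7. sea urchins: 56.5 > 19.7 → include.
Rate on top 3: 22.55. crabs: 35.4 > 22.55 → include.
Optimal diet: turban snails, abalone, sea urchins, crabs — 4 of 4 types.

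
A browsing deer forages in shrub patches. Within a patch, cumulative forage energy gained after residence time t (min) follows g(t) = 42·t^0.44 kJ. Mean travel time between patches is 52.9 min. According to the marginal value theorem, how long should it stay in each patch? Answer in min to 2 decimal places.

41.56 min

By the marginal value theorem, leave when the instantaneous gain rate g'(t) equals the habitat-wide average g(t)/(T + t).
g'(t) = 0.44·42·t^-0.56. Setting 0.44·42·t^-0.56 = 42·t^0.44/(52.9+t) gives 0.44(52.9+t) = t, so 0.56·t = 0.44×52.9.
t* = 0.44×52.9/0.56 = 41.56 min.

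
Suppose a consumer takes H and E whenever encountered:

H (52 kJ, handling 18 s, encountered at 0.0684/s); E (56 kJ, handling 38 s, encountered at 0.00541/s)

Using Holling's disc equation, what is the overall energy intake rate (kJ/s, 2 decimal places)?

R = (0.0684×52 + 0.00541×56) / (1 + 0.0684×18 + 0.00541×38) = 3.86/2.437 = 1.584 kJ/s.

1.58 kJ/s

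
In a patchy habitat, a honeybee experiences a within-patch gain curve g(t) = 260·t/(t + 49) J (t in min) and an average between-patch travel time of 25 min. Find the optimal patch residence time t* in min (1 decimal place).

By the marginal value theorem, leave when the instantaneous gain rate g'(t) equals the habitat-wide average g(t)/(T + t).
g'(t) = 260·49/(t + 49)². Setting 260·49/(t+49)² = 260t/[(t+49)(25+t)] gives 49(25+t) = t(t+49), so t² = 49×25 = 1225.
t* = √1225 = 35 min.

35.0 min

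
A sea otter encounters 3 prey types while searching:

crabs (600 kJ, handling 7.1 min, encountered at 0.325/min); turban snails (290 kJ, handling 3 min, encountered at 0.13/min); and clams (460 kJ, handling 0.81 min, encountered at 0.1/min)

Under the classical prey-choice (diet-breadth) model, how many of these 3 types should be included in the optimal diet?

3

Rank by E/h (kJ/min): clams 568, turban snails 96.7, crabs 84.5. Include each in turn until the next type's E/h falls below the running intake rate.
Rate on top 1: 42.55. turban snails: 96.7 > 42.55 → include.
Rate on top 2: 56.9. crabs: 84.5 > 56.9 → include.
Optimal diet: clams, turban snails, crabs — 3 of 3 types.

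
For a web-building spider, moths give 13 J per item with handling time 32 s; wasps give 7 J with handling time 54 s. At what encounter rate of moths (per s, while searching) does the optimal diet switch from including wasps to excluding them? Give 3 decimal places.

0.015 per s

Drop wasps once their profitability E₂/h₂ falls below the rate achievable on moths alone: E₂/h₂ = λE₁/(1 + λh₁).
Solve for λ: λE₁h₂ = E₂(1 + λh₁) → λ(E₁h₂ − E₂h₁) = E₂ → λ = E₂/(E₁h₂ − E₂h₁).
λ = 7/(13×54 − 7×32) = 7/478 = 0.01464 per s.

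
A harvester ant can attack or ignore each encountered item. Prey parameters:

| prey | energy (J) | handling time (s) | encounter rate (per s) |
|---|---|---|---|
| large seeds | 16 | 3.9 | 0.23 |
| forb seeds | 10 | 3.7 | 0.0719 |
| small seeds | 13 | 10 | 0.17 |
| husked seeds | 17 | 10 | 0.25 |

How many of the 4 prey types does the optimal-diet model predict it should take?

2

Profitabilities (E/h, J/s): large seeds 4.1, forb seeds 2.7, husked seeds 1.7, small seeds 1.3. Add prey in this order while the next type's profitability exceeds the intake rate on those already taken.
Rate on top 1: 1.94. forb seeds: 2.7 > 1.94 → include.
Rate on top 2: 2.034. husked seeds: 1.7 < 2.034 → exclude; stop.
Optimal diet: large seeds, forb seeds — 2 of 4 types.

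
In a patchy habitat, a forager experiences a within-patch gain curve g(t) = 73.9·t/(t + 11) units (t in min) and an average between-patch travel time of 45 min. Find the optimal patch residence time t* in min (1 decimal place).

Optimal t* satisfies g'(t*) = g(t*)/(T + t*).
g'(t) = 73.9·11/(t + 11)². Setting 73.9·11/(t+11)² = 73.9t/[(t+11)(45+t)] gives 11(45+t) = t(t+11), so t² = 11×45 = 495.
t* = √495 = 22.25 min.

22.2 min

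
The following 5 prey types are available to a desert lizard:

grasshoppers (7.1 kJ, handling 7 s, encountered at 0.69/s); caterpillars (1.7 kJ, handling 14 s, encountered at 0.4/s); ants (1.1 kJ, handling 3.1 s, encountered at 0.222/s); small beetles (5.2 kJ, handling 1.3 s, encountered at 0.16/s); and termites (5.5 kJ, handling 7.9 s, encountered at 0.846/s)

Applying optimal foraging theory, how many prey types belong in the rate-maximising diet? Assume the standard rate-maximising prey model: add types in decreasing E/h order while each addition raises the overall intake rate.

2

Profitabilities (E/h, kJ/s): small beetles 4, grasshoppers 1.01, termites 0.696, ants 0.355, caterpillars 0.121. Add prey in this order while the next type's profitability exceeds the intake rate on those already taken.
Rate on top 1: 0.6887. grasshoppers: 1.01 > 0.6887 → include.
Rate on top 2: 0.9492. termites: 0.696 < 0.9492 → exclude; stop.
Optimal diet: small beetles, grasshoppers — 2 of 5 types.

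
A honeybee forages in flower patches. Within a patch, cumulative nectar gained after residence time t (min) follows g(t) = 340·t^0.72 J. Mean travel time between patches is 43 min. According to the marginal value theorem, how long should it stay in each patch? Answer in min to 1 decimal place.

110.6 min

By the marginal value theorem, leave when the instantaneous gain rate g'(t) equals the habitat-wide average g(t)/(T + t).
g'(t) = 0.72·340·t^-0.28. Setting 0.72·340·t^-0.28 = 340·t^0.72/(43+t) gives 0.72(43+t) = t, so 0.28·t = 0.72×43.
t* = 0.72×43/0.28 = 110.6 min.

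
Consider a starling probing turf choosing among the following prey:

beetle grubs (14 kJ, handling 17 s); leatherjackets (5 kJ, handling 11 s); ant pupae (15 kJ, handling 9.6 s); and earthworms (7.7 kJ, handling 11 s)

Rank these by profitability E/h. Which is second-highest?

beetle grubs

In descending order of E/h:
ant pupae: 15/9.6 = 1.56 kJ/s
beetle grubs: 14/17 = 0.824 kJ/s
earthworms: 7.7/11 = 0.7 kJ/s
leatherjackets: 5/11 = 0.455 kJ/s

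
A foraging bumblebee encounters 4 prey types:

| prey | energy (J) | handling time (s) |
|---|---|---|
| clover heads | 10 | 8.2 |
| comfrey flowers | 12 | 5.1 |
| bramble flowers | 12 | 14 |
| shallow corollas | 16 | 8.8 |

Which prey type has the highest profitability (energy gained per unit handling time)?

In descending order of E/h:
comfrey flowers: 12/5.1 = 2.35 J/s
shallow corollas: 16/8.8 = 1.82 J/s
clover heads: 10/8.2 = 1.22 J/s
bramble flowers: 12/14 = 0.857 J/s

comfrey flowers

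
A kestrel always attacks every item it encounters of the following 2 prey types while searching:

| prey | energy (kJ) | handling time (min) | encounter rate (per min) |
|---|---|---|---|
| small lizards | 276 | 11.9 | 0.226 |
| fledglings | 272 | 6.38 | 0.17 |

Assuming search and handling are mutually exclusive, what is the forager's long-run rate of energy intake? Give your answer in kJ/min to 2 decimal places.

R = (0.226×276 + 0.17×272) / (1 + 0.226×11.9 + 0.17×6.38) = 108.6/4.774 = 22.75 kJ/min.

22.75 kJ/min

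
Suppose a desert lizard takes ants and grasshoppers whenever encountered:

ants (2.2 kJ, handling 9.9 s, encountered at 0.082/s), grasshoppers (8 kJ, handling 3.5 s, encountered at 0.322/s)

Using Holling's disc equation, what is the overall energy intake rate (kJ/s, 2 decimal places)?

0.94 kJ/s

R = (0.082×2.2 + 0.322×8) / (1 + 0.082×9.9 + 0.322×3.5) = 2.756/2.939 = 0.9379 kJ/s.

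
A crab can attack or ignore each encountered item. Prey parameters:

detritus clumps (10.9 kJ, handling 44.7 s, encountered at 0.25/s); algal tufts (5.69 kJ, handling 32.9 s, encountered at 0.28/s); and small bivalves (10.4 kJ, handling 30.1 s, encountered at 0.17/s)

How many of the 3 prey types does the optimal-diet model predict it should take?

1

Rank by E/h (kJ/s): small bivalves 0.346, detritus clumps 0.244, algal tufts 0.173. Include each in turn until the next type's E/h falls below the running intake rate.
Rate on top 1: 0.289. detritus clumps: 0.244 < 0.289 → exclude; stop.
Optimal diet: small bivalves — 1 of 3 types.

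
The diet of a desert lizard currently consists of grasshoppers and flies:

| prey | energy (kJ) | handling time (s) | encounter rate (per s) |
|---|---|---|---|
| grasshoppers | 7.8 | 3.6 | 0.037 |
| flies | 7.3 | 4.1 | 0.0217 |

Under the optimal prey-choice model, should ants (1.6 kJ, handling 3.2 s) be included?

Yes

Current rate: (0.037×7.8 + 0.0217×7.3)/(1 + 0.037×3.6 + 0.0217×4.1) = 0.3658 kJ/s.
ants: E/h = 1.6/3.2 = 0.5 kJ/s.
Since 0.5 > R, including ants increases the long-run rate.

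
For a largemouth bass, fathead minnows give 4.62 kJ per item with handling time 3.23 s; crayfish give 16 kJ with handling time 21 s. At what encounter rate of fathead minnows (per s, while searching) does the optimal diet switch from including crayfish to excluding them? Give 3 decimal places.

0.353 per s

At the threshold, the rate on fathead minnows alone equals the profitability of crayfish: λ·4.62/(1 + λ·3.23) = 16/21 = 0.7619.
Rearranging, λ(4.62 − 0.7619×3.23) = 0.7619, so λ = 0.7619/2.159 = 0.3529 per s.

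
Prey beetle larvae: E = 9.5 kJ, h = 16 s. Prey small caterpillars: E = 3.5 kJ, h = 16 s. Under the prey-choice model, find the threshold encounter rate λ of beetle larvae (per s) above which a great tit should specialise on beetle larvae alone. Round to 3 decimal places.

Drop small caterpillars once their profitability E₂/h₂ falls below the rate achievable on beetle larvae alone: E₂/h₂ = λE₁/(1 + λh₁).
Solve for λ: λE₁h₂ = E₂(1 + λh₁) → λ(E₁h₂ − E₂h₁) = E₂ → λ = E₂/(E₁h₂ − E₂h₁).
λ = 3.5/(9.5×16 − 3.5×16) = 3.5/96 = 0.03646 per s.

0.036 per s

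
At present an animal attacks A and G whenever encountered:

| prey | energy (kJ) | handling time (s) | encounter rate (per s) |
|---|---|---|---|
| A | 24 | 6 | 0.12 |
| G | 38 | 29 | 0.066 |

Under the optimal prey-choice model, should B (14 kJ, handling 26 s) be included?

No

Intake rate on the current diet: R = (0.12×24 + 0.066×38) / (1 + 0.12×6 + 0.066×29) = 5.388/3.634 = 1.483 kJ/s.
B: E/h = 14/26 = 0.5385 kJ/s.
Since 0.5385 < R, time spent handling B is better spent searching.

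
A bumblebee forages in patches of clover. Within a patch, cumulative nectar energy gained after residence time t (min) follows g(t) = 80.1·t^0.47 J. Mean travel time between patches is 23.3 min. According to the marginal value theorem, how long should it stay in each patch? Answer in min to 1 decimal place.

20.7 min

Optimal t* satisfies g'(t*) = g(t*)/(T + t*).
g'(t) = 0.47·80.1·t^-0.53. Setting 0.47·80.1·t^-0.53 = 80.1·t^0.47/(23.3+t) gives 0.47(23.3+t) = t, so 0.53·t = 0.47×23.3.
t* = 0.47×23.3/0.53 = 20.66 min.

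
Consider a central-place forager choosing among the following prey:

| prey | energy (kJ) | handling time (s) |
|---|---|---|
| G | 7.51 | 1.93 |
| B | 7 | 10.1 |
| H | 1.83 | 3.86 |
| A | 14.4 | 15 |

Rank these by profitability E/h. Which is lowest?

H

In descending order of E/h:
G: 7.51/1.93 = 3.89 kJ/s
A: 14.4/15 = 0.96 kJ/s
B: 7/10.1 = 0.693 kJ/s
H: 1.83/3.86 = 0.474 kJ/s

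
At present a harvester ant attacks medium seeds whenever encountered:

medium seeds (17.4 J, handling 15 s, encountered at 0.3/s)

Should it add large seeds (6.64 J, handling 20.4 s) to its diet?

Current rate: (0.3×17.4)/(1 + 0.3×15) = 0.9491 J/s.
large seeds: E/h = 6.64/20.4 = 0.3255 J/s.
Since 0.3255 < R, time spent handling large seeds is better spent searching.

No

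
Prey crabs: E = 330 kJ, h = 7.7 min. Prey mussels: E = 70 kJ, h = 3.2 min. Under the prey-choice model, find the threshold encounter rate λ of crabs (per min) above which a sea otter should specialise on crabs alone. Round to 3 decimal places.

0.135 per min

At the threshold, the rate on crabs alone equals the profitability of mussels: λ·330/(1 + λ·7.7) = 70/3.2 = 21.88.
Rearranging, λ(330 − 21.88×7.7) = 21.88, so λ = 21.88/161.6 = 0.1354 per min.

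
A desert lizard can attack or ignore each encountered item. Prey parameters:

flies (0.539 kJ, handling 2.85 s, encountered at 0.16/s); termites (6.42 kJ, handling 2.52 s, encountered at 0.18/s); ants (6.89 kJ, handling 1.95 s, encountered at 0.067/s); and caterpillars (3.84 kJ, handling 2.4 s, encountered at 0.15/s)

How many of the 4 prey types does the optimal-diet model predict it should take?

Profitabilities (E/h, kJ/s): ants 3.53, termites 2.55, caterpillars 1.6, flies 0.189. Add prey in this order while the next type's profitability exceeds the intake rate on those already taken.
Rate on top 1: 0.4083. termites: 2.55 > 0.4083 → include.
Rate on top 2: 1.021. caterpillars: 1.6 > 1.021 → include.
Rate on top 3: 1.128. flies: 0.189 < 1.128 → exclude; stop.
Optimal diet: ants, termites, caterpillars — 3 of 4 types.

3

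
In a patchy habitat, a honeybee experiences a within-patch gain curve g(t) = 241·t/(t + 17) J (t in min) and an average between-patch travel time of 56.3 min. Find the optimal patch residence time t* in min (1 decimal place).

30.9 min

Maximise g(t)/(T+t): set derivative to zero → g'(t)(T+t) = g(t).
g'(t) = 241·17/(t + 17)². Setting 241·17/(t+17)² = 241t/[(t+17)(56.3+t)] gives 17(56.3+t) = t(t+17), so t² = 17×56.3 = 957.1.
t* = √957.1 = 30.94 min.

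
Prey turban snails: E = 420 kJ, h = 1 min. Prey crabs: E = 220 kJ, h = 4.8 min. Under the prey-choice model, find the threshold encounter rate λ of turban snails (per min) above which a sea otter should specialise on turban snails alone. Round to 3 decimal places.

0.122 per min

At the threshold, the rate on turban snails alone equals the profitability of crabs: λ·420/(1 + λ·1) = 220/4.8 = 45.83.
Rearranging, λ(420 − 45.83×1) = 45.83, so λ = 45.83/374.2 = 0.1225 per min.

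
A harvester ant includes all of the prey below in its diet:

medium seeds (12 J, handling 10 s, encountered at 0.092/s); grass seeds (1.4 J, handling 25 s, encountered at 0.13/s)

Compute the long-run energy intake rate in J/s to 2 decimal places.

0.25 J/s

Energy encountered per unit search time: 0.092×12 + 0.13×1.4 = 1.286 J/s.
Handling time per unit search time: 0.092×10 + 0.13×25 = 4.17.
Rate = 1.286/(1 + 4.17) = 0.2487 J/s.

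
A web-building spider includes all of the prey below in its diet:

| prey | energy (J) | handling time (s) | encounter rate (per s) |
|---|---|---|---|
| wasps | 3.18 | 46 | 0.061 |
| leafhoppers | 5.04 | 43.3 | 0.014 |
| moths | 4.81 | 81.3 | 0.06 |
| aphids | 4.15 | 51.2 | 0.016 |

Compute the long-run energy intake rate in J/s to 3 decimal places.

0.061 J/s

Energy encountered per unit search time: 0.061×3.18 + 0.014×5.04 + 0.06×4.81 + 0.016×4.15 = 0.6195 J/s.
Handling time per unit search time: 0.061×46 + 0.014×43.3 + 0.06×81.3 + 0.016×51.2 = 9.109.
Rate = 0.6195/(1 + 9.109) = 0.06128 J/s.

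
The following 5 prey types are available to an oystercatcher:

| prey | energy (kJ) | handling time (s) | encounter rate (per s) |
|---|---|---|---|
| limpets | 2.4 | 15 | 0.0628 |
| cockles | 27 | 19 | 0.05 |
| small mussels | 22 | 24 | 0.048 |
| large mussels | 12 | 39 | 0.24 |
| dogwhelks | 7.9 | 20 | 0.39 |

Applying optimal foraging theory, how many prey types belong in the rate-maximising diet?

Profitabilities (E/h, kJ/s): cockles 1.42, small mussels 0.917, dogwhelks 0.395, large mussels 0.308, limpets 0.16. Add prey in this order while the next type's profitability exceeds the intake rate on those already taken.
Rate on top 1: 0.6923. small mussels: 0.917 > 0.6923 → include.
Rate on top 2: 0.7756. dogwhelks: 0.395 < 0.7756 → exclude; stop.
Optimal diet: cockles, small mussels — 2 of 5 types.

2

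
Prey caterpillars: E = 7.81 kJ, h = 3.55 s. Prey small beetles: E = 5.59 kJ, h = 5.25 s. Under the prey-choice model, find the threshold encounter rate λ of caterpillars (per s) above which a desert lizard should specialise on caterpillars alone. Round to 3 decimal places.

0.264 per s

At the threshold, the rate on caterpillars alone equals the profitability of small beetles: λ·7.81/(1 + λ·3.55) = 5.59/5.25 = 1.065.
Rearranging, λ(7.81 − 1.065×3.55) = 1.065, so λ = 1.065/4.03 = 0.2642 per s.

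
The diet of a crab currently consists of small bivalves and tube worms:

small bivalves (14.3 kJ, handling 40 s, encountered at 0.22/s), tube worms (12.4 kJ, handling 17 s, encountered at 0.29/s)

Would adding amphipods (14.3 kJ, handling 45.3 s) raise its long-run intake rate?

On small bivalves and tube worms alone, R = ΣλE/(1+Σλh) = 6.742/14.73 = 0.4577 kJ/s.
amphipods: E/h = 14.3/45.3 = 0.3157 kJ/s.
Since 0.3157 < R, time spent handling amphipods is better spent searching.

No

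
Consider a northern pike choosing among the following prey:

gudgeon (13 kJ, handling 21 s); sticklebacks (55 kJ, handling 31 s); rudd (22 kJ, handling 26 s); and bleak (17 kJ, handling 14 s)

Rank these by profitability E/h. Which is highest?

In descending order of E/h:
sticklebacks: 55/31 = 1.77 kJ/s
bleak: 17/14 = 1.21 kJ/s
rudd: 22/26 = 0.846 kJ/s
gudgeon: 13/21 = 0.619 kJ/s

sticklebacks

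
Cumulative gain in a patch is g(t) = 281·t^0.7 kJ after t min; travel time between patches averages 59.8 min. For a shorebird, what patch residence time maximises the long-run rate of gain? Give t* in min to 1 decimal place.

By the marginal value theorem, leave when the instantaneous gain rate g'(t) equals the habitat-wide average g(t)/(T + t).
g'(t) = 0.7·281·t^-0.3. Setting 0.7·281·t^-0.3 = 281·t^0.7/(59.8+t) gives 0.7(59.8+t) = t, so 0.30·t = 0.7×59.8.
t* = 0.7×59.8/0.30 = 139.5 min.

139.5 min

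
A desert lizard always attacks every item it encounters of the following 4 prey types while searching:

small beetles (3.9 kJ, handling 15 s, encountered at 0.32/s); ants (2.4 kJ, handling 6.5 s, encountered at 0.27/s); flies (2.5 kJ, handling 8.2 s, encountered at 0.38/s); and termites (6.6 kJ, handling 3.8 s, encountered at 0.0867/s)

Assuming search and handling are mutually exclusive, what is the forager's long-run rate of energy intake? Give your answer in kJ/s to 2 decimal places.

R = (0.32×3.9 + 0.27×2.4 + 0.38×2.5 + 0.0867×6.6) / (1 + 0.32×15 + 0.27×6.5 + 0.38×8.2 + 0.0867×3.8) = 3.418/11 = 0.3107 kJ/s.

0.31 kJ/s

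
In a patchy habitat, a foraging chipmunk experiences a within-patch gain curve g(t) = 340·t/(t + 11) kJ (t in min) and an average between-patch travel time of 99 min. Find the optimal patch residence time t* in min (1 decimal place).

33.0 min

By the marginal value theorem, leave when the instantaneous gain rate g'(t) equals the habitat-wide average g(t)/(T + t).
g'(t) = 340·11/(t + 11)². Setting 340·11/(t+11)² = 340t/[(t+11)(99+t)] gives 11(99+t) = t(t+11), so t² = 11×99 = 1089.
t* = √1089 = 33 min.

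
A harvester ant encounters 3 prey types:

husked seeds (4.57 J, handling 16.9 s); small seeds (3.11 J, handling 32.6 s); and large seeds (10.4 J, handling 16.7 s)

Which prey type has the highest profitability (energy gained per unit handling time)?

large seeds

In descending order of E/h:
large seeds: 10.4/16.7 = 0.623 J/s
husked seeds: 4.57/16.9 = 0.27 J/s
small seeds: 3.11/32.6 = 0.0954 J/s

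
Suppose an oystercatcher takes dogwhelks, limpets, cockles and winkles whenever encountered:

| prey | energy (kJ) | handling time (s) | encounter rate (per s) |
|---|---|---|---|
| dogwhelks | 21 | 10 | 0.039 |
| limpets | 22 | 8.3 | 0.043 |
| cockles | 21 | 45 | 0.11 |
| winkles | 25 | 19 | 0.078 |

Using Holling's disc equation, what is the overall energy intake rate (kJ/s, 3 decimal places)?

Energy encountered per unit search time: 0.039×21 + 0.043×22 + 0.11×21 + 0.078×25 = 6.025 kJ/s.
Handling time per unit search time: 0.039×10 + 0.043×8.3 + 0.11×45 + 0.078×19 = 7.179.
Rate = 6.025/(1 + 7.179) = 0.7367 kJ/s.

0.737 kJ/s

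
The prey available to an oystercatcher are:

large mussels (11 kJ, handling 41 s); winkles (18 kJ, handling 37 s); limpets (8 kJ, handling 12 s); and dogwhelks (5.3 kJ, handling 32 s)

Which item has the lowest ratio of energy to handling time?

In descending order of E/h:
limpets: 8/12 = 0.667 kJ/s
winkles: 18/37 = 0.486 kJ/s
large mussels: 11/41 = 0.268 kJ/s
dogwhelks: 5.3/32 = 0.166 kJ/s

dogwhelks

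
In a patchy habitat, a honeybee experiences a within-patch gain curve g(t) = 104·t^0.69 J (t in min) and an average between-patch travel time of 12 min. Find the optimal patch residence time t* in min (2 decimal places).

26.71 min

Maximise g(t)/(T+t): set derivative to zero → g'(t)(T+t) = g(t).
g'(t) = 0.69·104·t^-0.31. Setting 0.69·104·t^-0.31 = 104·t^0.69/(12+t) gives 0.69(12+t) = t, so 0.31·t = 0.69×12.
t* = 0.69×12/0.31 = 26.71 min.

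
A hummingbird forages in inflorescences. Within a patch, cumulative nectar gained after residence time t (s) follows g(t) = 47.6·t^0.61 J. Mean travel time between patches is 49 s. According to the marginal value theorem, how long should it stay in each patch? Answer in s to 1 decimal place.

76.6 s

By the marginal value theorem, leave when the instantaneous gain rate g'(t) equals the habitat-wide average g(t)/(T + t).
g'(t) = 0.61·47.6·t^-0.39. Setting 0.61·47.6·t^-0.39 = 47.6·t^0.61/(49+t) gives 0.61(49+t) = t, so 0.39·t = 0.61×49.
t* = 0.61×49/0.39 = 76.64 s.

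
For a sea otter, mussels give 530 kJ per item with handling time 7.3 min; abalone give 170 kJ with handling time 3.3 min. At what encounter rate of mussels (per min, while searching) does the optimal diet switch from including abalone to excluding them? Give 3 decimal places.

0.335 per min

Drop abalone once their profitability E₂/h₂ falls below the rate achievable on mussels alone: E₂/h₂ = λE₁/(1 + λh₁).
Solve for λ: λE₁h₂ = E₂(1 + λh₁) → λ(E₁h₂ − E₂h₁) = E₂ → λ = E₂/(E₁h₂ − E₂h₁).
λ = 170/(530×3.3 − 170×7.3) = 170/508 = 0.3346 per min.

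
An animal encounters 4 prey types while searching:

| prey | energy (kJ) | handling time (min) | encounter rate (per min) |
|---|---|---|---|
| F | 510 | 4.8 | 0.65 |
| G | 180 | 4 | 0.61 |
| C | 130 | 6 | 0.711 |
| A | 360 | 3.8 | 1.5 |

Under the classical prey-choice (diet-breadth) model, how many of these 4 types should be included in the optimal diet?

2

Rank by E/h (kJ/min): F 106, A 94.7, G 45, C 21.7. Include each in turn until the next type's E/h falls below the running intake rate.
Rate on top 1: 80.46. A: 94.7 > 80.46 → include.
Rate on top 2: 88.75. G: 45 < 88.75 → exclude; stop.
Optimal diet: F, A — 2 of 4 types.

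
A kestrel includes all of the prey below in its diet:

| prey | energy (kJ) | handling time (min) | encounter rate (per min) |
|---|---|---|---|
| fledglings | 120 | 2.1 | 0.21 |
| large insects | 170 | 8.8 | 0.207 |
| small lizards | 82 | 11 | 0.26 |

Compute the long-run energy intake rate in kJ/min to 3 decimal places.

13.346 kJ/min

R = (0.21×120 + 0.207×170 + 0.26×82) / (1 + 0.21×2.1 + 0.207×8.8 + 0.26×11) = 81.71/6.123 = 13.35 kJ/min.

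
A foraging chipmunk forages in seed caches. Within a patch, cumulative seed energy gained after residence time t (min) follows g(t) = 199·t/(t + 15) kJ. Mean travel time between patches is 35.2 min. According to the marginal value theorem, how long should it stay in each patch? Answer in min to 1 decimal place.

23.0 min

Optimal t* satisfies g'(t*) = g(t*)/(T + t*).
g'(t) = 199·15/(t + 15)². Setting 199·15/(t+15)² = 199t/[(t+15)(35.2+t)] gives 15(35.2+t) = t(t+15), so t² = 15×35.2 = 528.
t* = √528 = 22.98 min.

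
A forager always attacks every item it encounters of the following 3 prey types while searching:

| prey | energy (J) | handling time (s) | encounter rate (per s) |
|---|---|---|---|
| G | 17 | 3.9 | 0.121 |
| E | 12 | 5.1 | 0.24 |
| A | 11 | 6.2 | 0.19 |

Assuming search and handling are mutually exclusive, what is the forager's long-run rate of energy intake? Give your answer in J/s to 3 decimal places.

R = (0.121×17 + 0.24×12 + 0.19×11) / (1 + 0.121×3.9 + 0.24×5.1 + 0.19×6.2) = 7.027/3.874 = 1.814 J/s.

1.814 J/s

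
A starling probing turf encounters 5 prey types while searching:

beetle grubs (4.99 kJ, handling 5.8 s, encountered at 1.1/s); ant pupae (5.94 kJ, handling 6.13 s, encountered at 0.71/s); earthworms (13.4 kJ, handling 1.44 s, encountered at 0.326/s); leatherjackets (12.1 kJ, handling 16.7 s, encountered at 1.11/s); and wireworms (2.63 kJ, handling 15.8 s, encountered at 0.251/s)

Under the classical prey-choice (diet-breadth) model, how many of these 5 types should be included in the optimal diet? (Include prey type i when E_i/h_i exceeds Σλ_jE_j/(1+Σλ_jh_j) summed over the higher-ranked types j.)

E/h in descending order: earthworms 9.31, ant pupae 0.969, beetle grubs 0.86, leatherjackets 0.725, wireworms 0.166 kJ/s. The optimal diet is the largest prefix of this list for which every included type satisfies E_i/h_i > R on the types above it.
Rate on top 1: 2.973. ant pupae: 0.969 < 2.973 → exclude; stop.
Optimal diet: earthworms — 1 of 5 types.

1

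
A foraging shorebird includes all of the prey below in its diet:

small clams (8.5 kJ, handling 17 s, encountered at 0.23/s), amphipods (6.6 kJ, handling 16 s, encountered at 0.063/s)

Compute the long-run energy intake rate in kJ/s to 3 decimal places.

Energy encountered per unit search time: 0.23×8.5 + 0.063×6.6 = 2.371 kJ/s.
Handling time per unit search time: 0.23×17 + 0.063×16 = 4.918.
Rate = 2.371/(1 + 4.918) = 0.4006 kJ/s.

0.401 kJ/s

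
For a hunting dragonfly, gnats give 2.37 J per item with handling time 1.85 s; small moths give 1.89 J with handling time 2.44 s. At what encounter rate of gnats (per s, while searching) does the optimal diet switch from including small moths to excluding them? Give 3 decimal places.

0.827 per s

The zero-one rule: include small moths iff E₂/h₂ > λE₁/(1+λh₁). Equality gives the switch point.
λE₁h₂ = E₂ + λE₂h₁ ⇒ λ = E₂/(E₁h₂ − E₂h₁) = 1.89/(5.783 − 3.497) = 0.8267 per s.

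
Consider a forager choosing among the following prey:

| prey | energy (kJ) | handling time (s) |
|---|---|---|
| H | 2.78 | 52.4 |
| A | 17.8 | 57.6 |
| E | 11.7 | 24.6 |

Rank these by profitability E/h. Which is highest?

In descending order of E/h:
E: 11.7/24.6 = 0.476 kJ/s
A: 17.8/57.6 = 0.309 kJ/s
H: 2.78/52.4 = 0.0531 kJ/s

E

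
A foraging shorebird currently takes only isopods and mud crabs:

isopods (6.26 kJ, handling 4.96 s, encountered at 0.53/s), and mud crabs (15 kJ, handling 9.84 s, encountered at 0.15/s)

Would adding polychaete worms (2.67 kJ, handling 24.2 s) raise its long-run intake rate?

Current rate: (0.53×6.26 + 0.15×15)/(1 + 0.53×4.96 + 0.15×9.84) = 1.091 kJ/s.
Profitability of polychaete worms: 2.67/24.2 = 0.1103 kJ/s.
0.1103 < 1.091, so adding polychaete worms would lower the average — exclude it.

No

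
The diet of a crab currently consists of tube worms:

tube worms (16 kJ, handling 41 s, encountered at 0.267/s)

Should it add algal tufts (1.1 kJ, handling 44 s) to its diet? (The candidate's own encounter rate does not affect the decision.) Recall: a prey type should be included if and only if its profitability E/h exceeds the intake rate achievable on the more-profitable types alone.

No

Current rate: (0.267×16)/(1 + 0.267×41) = 0.3576 kJ/s.
Profitability of algal tufts: 1.1/44 = 0.025 kJ/s.
Since 0.025 < R, time spent handling algal tufts is better spent searching.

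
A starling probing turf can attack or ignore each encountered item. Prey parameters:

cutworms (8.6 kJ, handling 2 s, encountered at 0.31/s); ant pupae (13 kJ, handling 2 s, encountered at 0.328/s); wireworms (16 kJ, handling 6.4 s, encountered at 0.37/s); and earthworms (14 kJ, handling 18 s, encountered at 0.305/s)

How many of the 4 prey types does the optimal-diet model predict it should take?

Profitabilities (E/h, kJ/s): ant pupae 6.5, cutworms 4.3, wireworms 2.5, earthworms 0.778. Add prey in this order while the next type's profitability exceeds the intake rate on those already taken.
Rate on top 1: 2.575. cutworms: 4.3 > 2.575 → include.
Rate on top 2: 3.045. wireworms: 2.5 < 3.045 → exclude; stop.
Optimal diet: ant pupae, cutworms — 2 of 4 types.

2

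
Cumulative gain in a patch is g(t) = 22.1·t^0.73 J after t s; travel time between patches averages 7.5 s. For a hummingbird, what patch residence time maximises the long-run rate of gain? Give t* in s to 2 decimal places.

20.28 s

Optimal t* satisfies g'(t*) = g(t*)/(T + t*).
g'(t) = 0.73·22.1·t^-0.27. Setting 0.73·22.1·t^-0.27 = 22.1·t^0.73/(7.5+t) gives 0.73(7.5+t) = t, so 0.27·t = 0.73×7.5.
t* = 0.73×7.5/0.27 = 20.28 s.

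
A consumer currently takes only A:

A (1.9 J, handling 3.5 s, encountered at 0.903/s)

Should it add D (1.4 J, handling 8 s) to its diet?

Intake rate on the current diet: R = (0.903×1.9) / (1 + 0.903×3.5) = 1.716/4.16 = 0.4124 J/s.
D: E/h = 1.4/8 = 0.175 J/s.
Since 0.175 < R, time spent handling D is better spent searching.

No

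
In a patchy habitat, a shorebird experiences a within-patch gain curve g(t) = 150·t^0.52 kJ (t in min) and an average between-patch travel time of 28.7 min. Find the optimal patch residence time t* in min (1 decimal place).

31.1 min

Optimal t* satisfies g'(t*) = g(t*)/(T + t*).
g'(t) = 0.52·150·t^-0.48. Setting 0.52·150·t^-0.48 = 150·t^0.52/(28.7+t) gives 0.52(28.7+t) = t, so 0.48·t = 0.52×28.7.
t* = 0.52×28.7/0.48 = 31.09 min.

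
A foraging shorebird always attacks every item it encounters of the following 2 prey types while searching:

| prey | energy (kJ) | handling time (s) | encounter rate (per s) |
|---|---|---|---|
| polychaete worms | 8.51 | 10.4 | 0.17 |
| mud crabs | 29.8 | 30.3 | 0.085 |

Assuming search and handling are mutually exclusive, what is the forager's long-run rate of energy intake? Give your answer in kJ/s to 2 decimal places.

0.74 kJ/s

Energy encountered per unit search time: 0.17×8.51 + 0.085×29.8 = 3.98 kJ/s.
Handling time per unit search time: 0.17×10.4 + 0.085×30.3 = 4.344.
Rate = 3.98/(1 + 4.344) = 0.7448 kJ/s.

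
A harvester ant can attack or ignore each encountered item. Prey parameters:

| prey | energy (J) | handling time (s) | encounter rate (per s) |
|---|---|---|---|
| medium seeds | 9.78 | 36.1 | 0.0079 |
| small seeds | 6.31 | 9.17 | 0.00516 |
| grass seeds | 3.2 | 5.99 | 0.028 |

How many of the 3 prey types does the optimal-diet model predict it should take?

3

E/h in descending order: small seeds 0.688, grass seeds 0.534, medium seeds 0.271 J/s. The optimal diet is the largest prefix of this list for which every included type satisfies E_i/h_i > R on the types above it.
Rate on top 1: 0.03109. grass seeds: 0.534 > 0.03109 → include.
Rate on top 2: 0.1005. medium seeds: 0.271 > 0.1005 → include.
Optimal diet: small seeds, grass seeds, medium seeds — 3 of 3 types.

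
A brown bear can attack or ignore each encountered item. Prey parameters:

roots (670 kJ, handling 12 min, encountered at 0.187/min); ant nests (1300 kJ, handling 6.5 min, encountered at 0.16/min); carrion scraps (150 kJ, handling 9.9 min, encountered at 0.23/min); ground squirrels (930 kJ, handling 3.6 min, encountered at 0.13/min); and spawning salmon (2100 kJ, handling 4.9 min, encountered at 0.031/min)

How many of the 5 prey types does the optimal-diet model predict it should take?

Profitabilities (E/h, kJ/min): spawning salmon 429, ground squirrels 258, ant nests 200, roots 55.8, carrion scraps 15.2. Add prey in this order while the next type's profitability exceeds the intake rate on those already taken.
Rate on top 1: 56.52. ground squirrels: 258 > 56.52 → include.
Rate on top 2: 114.8. ant nests: 200 > 114.8 → include.
Rate on top 3: 148.1. roots: 55.8 < 148.1 → exclude; stop.
Optimal diet: spawning salmon, ground squirrels, ant nests — 3 of 5 types.

3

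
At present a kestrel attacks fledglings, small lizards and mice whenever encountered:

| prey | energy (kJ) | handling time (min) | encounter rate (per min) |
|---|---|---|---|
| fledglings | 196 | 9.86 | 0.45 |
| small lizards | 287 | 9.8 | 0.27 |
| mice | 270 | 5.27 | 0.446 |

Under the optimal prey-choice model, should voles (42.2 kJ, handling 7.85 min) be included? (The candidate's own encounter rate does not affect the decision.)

No

Intake rate on the current diet: R = (0.45×196 + 0.27×287 + 0.446×270) / (1 + 0.45×9.86 + 0.27×9.8 + 0.446×5.27) = 286.1/10.43 = 27.42 kJ/min.
Profitability of voles: 42.2/7.85 = 5.376 kJ/min.
Since 5.376 < R, time spent handling voles is better spent searching.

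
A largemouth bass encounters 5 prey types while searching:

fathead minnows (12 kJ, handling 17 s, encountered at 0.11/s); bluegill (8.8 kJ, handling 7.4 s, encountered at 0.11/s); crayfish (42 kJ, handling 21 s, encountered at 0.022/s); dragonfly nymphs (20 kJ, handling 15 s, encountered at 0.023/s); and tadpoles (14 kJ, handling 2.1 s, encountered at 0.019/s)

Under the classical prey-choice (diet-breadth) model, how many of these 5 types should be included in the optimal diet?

E/h in descending order: tadpoles 6.67, crayfish 2, dragonfly nymphs 1.33, bluegill 1.19, fathead minnows 0.706 kJ/s. The optimal diet is the largest prefix of this list for which every included type satisfies E_i/h_i > R on the types above it.
Rate on top 1: 0.2558. crayfish: 2 > 0.2558 → include.
Rate on top 2: 0.7923. dragonfly nymphs: 1.33 > 0.7923 → include.
Rate on top 3: 0.8934. bluegill: 1.19 > 0.8934 → include.
Rate on top 4: 0.9839. fathead minnows: 0.706 < 0.9839 → exclude; stop.
Optimal diet: tadpoles, crayfish, dragonfly nymphs, bluegill — 4 of 5 types.

4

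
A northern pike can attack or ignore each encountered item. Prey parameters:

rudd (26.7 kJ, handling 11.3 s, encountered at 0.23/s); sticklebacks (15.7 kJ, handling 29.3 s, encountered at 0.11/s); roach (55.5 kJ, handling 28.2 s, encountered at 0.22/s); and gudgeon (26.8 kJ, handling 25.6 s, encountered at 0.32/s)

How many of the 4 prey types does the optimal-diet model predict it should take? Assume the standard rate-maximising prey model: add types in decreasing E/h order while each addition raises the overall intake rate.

2

E/h in descending order: rudd 2.36, roach 1.97, gudgeon 1.05, sticklebacks 0.536 kJ/s. The optimal diet is the largest prefix of this list for which every included type satisfies E_i/h_i > R on the types above it.
Rate on top 1: 1.706. roach: 1.97 > 1.706 → include.
Rate on top 2: 1.872. gudgeon: 1.05 < 1.872 → exclude; stop.
Optimal diet: rudd, roach — 2 of 4 types.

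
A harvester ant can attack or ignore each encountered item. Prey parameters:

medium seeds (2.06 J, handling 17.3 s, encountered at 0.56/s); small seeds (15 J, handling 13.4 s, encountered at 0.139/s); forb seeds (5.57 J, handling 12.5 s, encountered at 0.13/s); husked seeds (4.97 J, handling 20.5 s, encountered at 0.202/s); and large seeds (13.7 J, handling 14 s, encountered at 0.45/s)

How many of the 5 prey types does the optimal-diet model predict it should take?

Profitabilities (E/h, J/s): small seeds 1.12, large seeds 0.979, forb seeds 0.446, husked seeds 0.242, medium seeds 0.119. Add prey in this order while the next type's profitability exceeds the intake rate on those already taken.
Rate on top 1: 0.7284. large seeds: 0.979 > 0.7284 → include.
Rate on top 2: 0.9004. forb seeds: 0.446 < 0.9004 → exclude; stop.
Optimal diet: small seeds, large seeds — 2 of 5 types.

2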